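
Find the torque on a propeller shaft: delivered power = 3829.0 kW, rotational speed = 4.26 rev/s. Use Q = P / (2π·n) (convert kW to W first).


Formula: Q = P_W / (2 * pi * n)
Step 1 — P_W = 3829.0 kW * 1000 = 3829000.0 W
Step 2 — 2 * pi * n = 2 * pi * 4.26 = 26.766369
Step 3 — Q = 3829000.0 / 26.766369 ≈ 143050 N·m (5 s.f.)

143050 N·m


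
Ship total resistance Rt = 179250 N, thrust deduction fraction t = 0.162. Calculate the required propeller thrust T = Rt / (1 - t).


Formula: T = Rt / (1 - t)
Step 1 — (1 - t) = 1 - 0.162 = 0.838
Step 2 — T = 179250 / 0.838 ≈ 213900 N (5 s.f.)

213900 N


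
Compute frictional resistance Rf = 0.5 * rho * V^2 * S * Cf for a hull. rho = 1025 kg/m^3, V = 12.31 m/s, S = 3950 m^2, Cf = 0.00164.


Formula: Rf = 0.5 * rho * V^2 * S * Cf
Step 1 — V^2 = 12.31^2 = 151.5361
Step 2 — 0.5 * rho * V^2 = 0.5 * 1025 * 151.5361 = 77662.25125
Step 3 — Rf = 77662.25125 * 3950 * 0.00164 ≈ 503100 N (5 s.f.)

503100 N


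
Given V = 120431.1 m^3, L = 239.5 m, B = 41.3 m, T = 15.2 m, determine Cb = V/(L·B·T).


Formula: Cb = V / (L * B * T)
Step 1 — L * B * T = 239.5 * 41.3 * 15.2 = 150348.52 m^3
Step 2 — Cb = 120431.1 / 150348.52 ≈ 0.80101 (5 s.f.)

0.80101


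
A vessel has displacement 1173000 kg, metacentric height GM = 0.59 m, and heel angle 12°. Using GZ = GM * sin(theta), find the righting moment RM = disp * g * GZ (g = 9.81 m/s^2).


Formula: GZ = GM * sin(theta); RM = disp * g * GZ
Step 1 — GZ = 0.59 * sin(12°) = 0.59 * 0.207912 = 0.122668 m
Step 2 — RM = 1173000 * 9.81 * 0.122668 ≈ 1411600 N·m (5 s.f.)

1411600 N·m


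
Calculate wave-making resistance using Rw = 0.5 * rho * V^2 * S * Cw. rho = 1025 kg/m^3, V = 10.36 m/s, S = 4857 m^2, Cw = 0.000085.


Formula: Rw = 0.5 * rho * V^2 * S * Cw
Step 1 — V^2 = 10.36^2 = 107.3296
Step 2 — 0.5 * rho * V^2 = 0.5 * 1025 * 107.3296 = 55006.42
Step 3 — Rw = 55006.42 * 4857 * 0.000085 ≈ 22709 N (5 s.f.)

22709 N


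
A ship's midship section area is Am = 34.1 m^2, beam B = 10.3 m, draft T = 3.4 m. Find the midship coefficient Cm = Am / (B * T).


Formula: Cm = Am / (B * T)
Step 1 — B * T = 10.3 * 3.4 = 35.02 m^2
Step 2 — Cm = 34.1 / 35.02 ≈ 0.97373 (5 s.f.)

0.97373


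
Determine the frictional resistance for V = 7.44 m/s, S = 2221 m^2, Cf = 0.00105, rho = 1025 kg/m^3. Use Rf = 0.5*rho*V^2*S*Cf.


Formula: Rf = 0.5 * rho * V^2 * S * Cf
Step 1 — V^2 = 7.44^2 = 55.3536
Step 2 — 0.5 * rho * V^2 = 0.5 * 1025 * 55.3536 = 28368.72
Step 3 — Rf = 28368.72 * 2221 * 0.00105 ≈ 66157 N (5 s.f.)

66157 N


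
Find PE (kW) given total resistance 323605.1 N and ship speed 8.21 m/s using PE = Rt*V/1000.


Formula: PE = Rt * V / 1000 (kW)
Step 1 — PE (W) = 323605.1 * 8.21 = 2656797.871 W
Step 2 — PE (kW) = 2656797.871 / 1000 ≈ 2656.8 kW (5 s.f.)

2656.8 kW


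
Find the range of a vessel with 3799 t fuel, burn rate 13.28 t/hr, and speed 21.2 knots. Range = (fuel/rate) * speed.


Formula: endurance = fuel / rate; range = endurance * speed
Step 1 — endurance = 3799 / 13.28 = 286.0693 hours
Step 2 — range = 286.0693 * 21.2 ≈ 6064.7 nautical miles (5 s.f.)

6064.7 NM


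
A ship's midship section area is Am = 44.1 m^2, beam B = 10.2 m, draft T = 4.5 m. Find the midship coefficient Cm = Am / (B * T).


Formula: Cm = Am / (B * T)
Step 1 — B * T = 10.2 * 4.5 = 45.9 m^2
Step 2 — Cm = 44.1 / 45.9 ≈ 0.96078 (5 s.f.)

0.96078


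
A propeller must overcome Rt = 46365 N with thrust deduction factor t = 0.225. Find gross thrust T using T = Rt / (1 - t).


Formula: T = Rt / (1 - t)
Step 1 — (1 - t) = 1 - 0.225 = 0.775
Step 2 — T = 46365 / 0.775 ≈ 59826 N (5 s.f.)

59826 N


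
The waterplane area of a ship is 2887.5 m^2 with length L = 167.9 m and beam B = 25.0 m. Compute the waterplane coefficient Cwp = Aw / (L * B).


Formula: Cwp = Aw / (L * B)
Step 1 — L * B = 167.9 * 25.0 = 4197.5 m^2
Step 2 — Cwp = 2887.5 / 4197.5 ≈ 0.68791 (5 s.f.)

0.68791


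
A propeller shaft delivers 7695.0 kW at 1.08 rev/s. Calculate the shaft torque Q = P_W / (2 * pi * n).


Formula: Q = P_W / (2 * pi * n)
Step 1 — P_W = 7695.0 kW * 1000 = 7695000.0 W
Step 2 — 2 * pi * n = 2 * pi * 1.08 = 6.78584
Step 3 — Q = 7695000.0 / 6.78584 ≈ 1134000 N·m (5 s.f.)

1134000 N·m


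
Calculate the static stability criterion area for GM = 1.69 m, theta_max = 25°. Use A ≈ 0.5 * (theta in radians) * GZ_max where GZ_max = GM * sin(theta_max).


Formula: GZ_max = GM * sin(theta); Area = 0.5 * theta_rad * GZ_max
Step 1 — GZ_max = 1.69 * sin(25°) = 1.69 * 0.422618 = 0.714224 m
Step 2 — theta_rad = 25 * pi/180 = 0.436332 rad
Step 3 — Area = 0.5 * 0.436332 * 0.714224 ≈ 0.15582 m·rad (5 s.f.)

0.15582 m·rad


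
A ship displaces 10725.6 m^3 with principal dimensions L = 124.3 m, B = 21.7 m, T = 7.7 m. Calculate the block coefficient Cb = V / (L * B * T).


Formula: Cb = V / (L * B * T)
Step 1 — L * B * T = 124.3 * 21.7 * 7.7 = 20769.287 m^3
Step 2 — Cb = 10725.6 / 20769.287 ≈ 0.51642 (5 s.f.)

0.51642


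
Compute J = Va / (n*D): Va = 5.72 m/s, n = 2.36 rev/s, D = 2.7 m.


Formula: J = Va / (n * D)
Step 1 — n * D = 2.36 * 2.7 = 6.372
Step 2 — J = 5.72 / 6.372 ≈ 0.89768 (5 s.f.)

0.89768


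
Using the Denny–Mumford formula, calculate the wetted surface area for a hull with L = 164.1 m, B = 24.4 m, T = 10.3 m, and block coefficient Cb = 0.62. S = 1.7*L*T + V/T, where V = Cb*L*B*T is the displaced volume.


Formula: S = 1.7*L*T + V/T with V = Cb*L*B*T, i.e. S = L * (1.7*T + Cb*B)
Step 1 — 1.7*T = 1.7 * 10.3 = 17.51 m
Step 2 — Cb*B = 0.62 * 24.4 = 15.128 m
Step 3 — 1.7*T + Cb*B = 17.51 + 15.128 = 32.638 m
Step 4 — S = 164.1 * 32.638 ≈ 5355.9 m^2 (5 s.f.)

5355.9 m^2


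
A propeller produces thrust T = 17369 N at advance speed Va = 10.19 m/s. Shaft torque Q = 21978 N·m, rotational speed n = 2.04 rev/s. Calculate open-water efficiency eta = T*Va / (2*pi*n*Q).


Formula: eta = T * Va / (2 * pi * n * Q)
Step 1 — numerator = T * Va = 17369 * 10.19 = 176990.11
Step 2 — 2 * pi * n = 2 * pi * 2.04 = 12.817698
Step 3 — denominator = 12.817698 * 21978 = 281707.37
Step 4 — eta = 176990.11 / 281707.37 ≈ 0.62828 (5 s.f.)

0.62828


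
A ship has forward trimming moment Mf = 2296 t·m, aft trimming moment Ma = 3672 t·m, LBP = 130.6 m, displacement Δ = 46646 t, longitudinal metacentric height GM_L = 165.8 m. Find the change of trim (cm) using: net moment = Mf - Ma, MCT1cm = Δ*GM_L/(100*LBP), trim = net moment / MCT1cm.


Formula: net trimming moment = Mf - Ma; MCT1cm = Δ*GM_L/(100*LBP); trim = net moment / MCT1cm
Step 1 — net trimming moment = 2296 - 3672 = -1376 t·m
Step 2 — MCT1cm = 46646 * 165.8 / (100 * 130.6) = 592.1828 t·m/cm
Step 3 — trim = -1376 / 592.1828 ≈ -2.3236 cm (5 s.f.)

-2.3236 cm


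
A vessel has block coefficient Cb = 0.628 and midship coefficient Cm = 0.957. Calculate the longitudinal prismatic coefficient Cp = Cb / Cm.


Formula: Cp = Cb / Cm
Substituting: Cp = 0.628 / 0.957
Result: Cp ≈ 0.65622 (5 s.f.)

0.65622


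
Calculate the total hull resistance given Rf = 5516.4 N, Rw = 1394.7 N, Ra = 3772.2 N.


Formula: Rt = Rf + Rw + Ra
Substituting: Rt = 5516.4 + 1394.7 + 3772.2
Result: Rt = 10683.3 N

10683.3 N


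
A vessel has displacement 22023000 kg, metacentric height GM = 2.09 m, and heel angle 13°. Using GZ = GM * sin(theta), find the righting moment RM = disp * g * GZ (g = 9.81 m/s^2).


Formula: GZ = GM * sin(theta); RM = disp * g * GZ
Step 1 — GZ = 2.09 * sin(13°) = 2.09 * 0.224951 = 0.470148 m
Step 2 — RM = 22023000 * 9.81 * 0.470148 ≈ 101570000 N·m (5 s.f.)

101570000 N·m


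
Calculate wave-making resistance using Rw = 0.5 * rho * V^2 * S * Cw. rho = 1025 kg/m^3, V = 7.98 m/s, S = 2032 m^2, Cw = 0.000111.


Formula: Rw = 0.5 * rho * V^2 * S * Cw
Step 1 — V^2 = 7.98^2 = 63.6804
Step 2 — 0.5 * rho * V^2 = 0.5 * 1025 * 63.6804 = 32636.205
Step 3 — Rw = 32636.205 * 2032 * 0.000111 ≈ 7361.2 N (5 s.f.)

7361.2 N


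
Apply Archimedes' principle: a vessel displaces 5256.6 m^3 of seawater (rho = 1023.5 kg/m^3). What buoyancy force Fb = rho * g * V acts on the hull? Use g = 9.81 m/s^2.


Formula: Fb = rho * g * V
Substituting: Fb = 1023.5 * 9.81 * 5256.6
Intermediate: 1023.5 * 9.81 = 10040.535
Result: Fb = 10040.535 * 5256.6 ≈ 52779000 N (5 s.f.)

52779000 N


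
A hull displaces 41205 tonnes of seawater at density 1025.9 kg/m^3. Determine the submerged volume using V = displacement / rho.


Formula: V = mass / rho
Step 1 — convert tonnes to kg: 41205 t * 1000 = 41205000 kg
Step 2 — V = 41205000 / 1025.9 ≈ 40165 m^3 (5 s.f.)

40165 m^3


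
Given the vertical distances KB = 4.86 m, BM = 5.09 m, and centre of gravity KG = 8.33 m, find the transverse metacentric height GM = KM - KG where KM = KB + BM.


Formula: GM = KB + BM - KG
Step 1 — KM = KB + BM = 4.86 + 5.09 = 9.95 m
Step 2 — GM = KM - KG = 9.95 - 8.33 = 1.62 m

1.62 m


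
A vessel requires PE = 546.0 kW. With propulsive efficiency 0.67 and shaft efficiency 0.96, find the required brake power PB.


Formula: PB = PE / (eta_D * eta_S)
Step 1 — combined efficiency = eta_D * eta_S = 0.67 * 0.96 = 0.6432
Step 2 — PB = 546.0 / 0.6432 ≈ 848.88 kW (5 s.f.)

848.88 kW


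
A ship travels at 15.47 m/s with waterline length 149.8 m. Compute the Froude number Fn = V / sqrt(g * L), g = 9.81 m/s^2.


Formula: Fn = V / sqrt(g * L)
Step 1 — g * L = 9.81 * 149.8 = 1469.538
Step 2 — sqrt(g * L) = sqrt(1469.538) = 38.334554
Step 3 — Fn = 15.47 / 38.334554 ≈ 0.40355 (5 s.f.)

0.40355


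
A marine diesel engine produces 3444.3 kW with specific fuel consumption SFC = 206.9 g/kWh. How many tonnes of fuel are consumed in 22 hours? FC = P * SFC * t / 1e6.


Formula: FC (tonnes) = P * SFC * t / 1,000,000
Step 1 — P * SFC * t = 3444.3 * 206.9 * 22 = 15677764.74 g
Step 2 — FC (tonnes) = 15677764.74 / 1,000,000 ≈ 15.678 tonnes (5 s.f.)

15.678 tonnes


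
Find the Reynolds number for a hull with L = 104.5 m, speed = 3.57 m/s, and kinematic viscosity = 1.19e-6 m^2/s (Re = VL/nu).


Formula: Re = V * L / nu
Step 1 — V * L = 3.57 * 104.5 = 373.065 m^2/s
Step 2 — Re = 373.065 / 1.19e-6 = 3.14e+08

3.14e+08


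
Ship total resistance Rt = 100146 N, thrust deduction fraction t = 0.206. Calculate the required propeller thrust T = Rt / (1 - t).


Formula: T = Rt / (1 - t)
Step 1 — (1 - t) = 1 - 0.206 = 0.794
Step 2 — T = 100146 / 0.794 ≈ 126130 N (5 s.f.)

126130 N


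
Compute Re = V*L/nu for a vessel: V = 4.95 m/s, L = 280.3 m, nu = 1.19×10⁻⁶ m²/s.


Formula: Re = V * L / nu
Step 1 — V * L = 4.95 * 280.3 = 1387.485 m^2/s
Step 2 — Re = 1387.485 / 1.19e-6 = 1.17e+09

1.17e+09


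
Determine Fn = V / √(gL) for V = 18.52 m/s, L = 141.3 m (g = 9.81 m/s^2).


Formula: Fn = V / sqrt(g * L)
Step 1 — g * L = 9.81 * 141.3 = 1386.153
Step 2 — sqrt(g * L) = sqrt(1386.153) = 37.231076
Step 3 — Fn = 18.52 / 37.231076 ≈ 0.49743 (5 s.f.)

0.49743


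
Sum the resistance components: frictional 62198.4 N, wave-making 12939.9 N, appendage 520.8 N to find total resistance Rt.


Formula: Rt = Rf + Rw + Ra
Substituting: Rt = 62198.4 + 12939.9 + 520.8
Result: Rt = 75659.1 N

75659.1 N


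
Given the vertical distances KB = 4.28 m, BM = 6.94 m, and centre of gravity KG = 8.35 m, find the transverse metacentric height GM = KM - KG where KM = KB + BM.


Formula: GM = KB + BM - KG
Step 1 — KM = KB + BM = 4.28 + 6.94 = 11.22 m
Step 2 — GM = KM - KG = 11.22 - 8.35 = 2.87 m

2.87 m


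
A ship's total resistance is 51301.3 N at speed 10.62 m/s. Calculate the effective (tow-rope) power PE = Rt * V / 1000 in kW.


Formula: PE = Rt * V / 1000 (kW)
Step 1 — PE (W) = 51301.3 * 10.62 = 544819.806 W
Step 2 — PE (kW) = 544819.806 / 1000 ≈ 544.82 kW (5 s.f.)

544.82 kW


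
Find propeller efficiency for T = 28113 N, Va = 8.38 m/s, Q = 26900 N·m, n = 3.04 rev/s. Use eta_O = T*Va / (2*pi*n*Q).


Formula: eta = T * Va / (2 * pi * n * Q)
Step 1 — numerator = T * Va = 28113 * 8.38 = 235586.94
Step 2 — 2 * pi * n = 2 * pi * 3.04 = 19.100883
Step 3 — denominator = 19.100883 * 26900 = 513813.75
Step 4 — eta = 235586.94 / 513813.75 ≈ 0.45851 (5 s.f.)

0.45851


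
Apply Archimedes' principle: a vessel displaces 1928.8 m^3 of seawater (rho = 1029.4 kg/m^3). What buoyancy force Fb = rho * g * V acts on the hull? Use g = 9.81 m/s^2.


Formula: Fb = rho * g * V
Substituting: Fb = 1029.4 * 9.81 * 1928.8
Intermediate: 1029.4 * 9.81 = 10098.414
Result: Fb = 10098.414 * 1928.8 ≈ 19478000 N (5 s.f.)

19478000 N


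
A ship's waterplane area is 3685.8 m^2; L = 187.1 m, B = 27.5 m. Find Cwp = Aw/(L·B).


Formula: Cwp = Aw / (L * B)
Step 1 — L * B = 187.1 * 27.5 = 5145.25 m^2
Step 2 — Cwp = 3685.8 / 5145.25 ≈ 0.71635 (5 s.f.)

0.71635


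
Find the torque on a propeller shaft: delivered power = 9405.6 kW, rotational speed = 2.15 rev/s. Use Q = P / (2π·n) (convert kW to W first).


Formula: Q = P_W / (2 * pi * n)
Step 1 — P_W = 9405.6 kW * 1000 = 9405600.0 W
Step 2 — 2 * pi * n = 2 * pi * 2.15 = 13.508848
Step 3 — Q = 9405600.0 / 13.508848 ≈ 696250 N·m (5 s.f.)

696250 N·m


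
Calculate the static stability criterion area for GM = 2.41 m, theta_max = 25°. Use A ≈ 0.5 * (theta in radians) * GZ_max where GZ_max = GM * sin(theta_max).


Formula: GZ_max = GM * sin(theta); Area = 0.5 * theta_rad * GZ_max
Step 1 — GZ_max = 2.41 * sin(25°) = 2.41 * 0.422618 = 1.018509 m
Step 2 — theta_rad = 25 * pi/180 = 0.436332 rad
Step 3 — Area = 0.5 * 0.436332 * 1.018509 ≈ 0.22220 m·rad (5 s.f.)

0.22220 m·rad


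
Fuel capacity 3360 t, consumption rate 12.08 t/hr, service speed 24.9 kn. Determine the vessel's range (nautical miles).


Formula: endurance = fuel / rate; range = endurance * speed
Step 1 — endurance = 3360 / 12.08 = 278.1457 hours
Step 2 — range = 278.1457 * 24.9 ≈ 6925.8 nautical miles (5 s.f.)

6925.8 NM


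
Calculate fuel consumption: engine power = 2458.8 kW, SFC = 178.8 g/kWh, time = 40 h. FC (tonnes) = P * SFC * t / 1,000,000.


Formula: FC (tonnes) = P * SFC * t / 1,000,000
Step 1 — P * SFC * t = 2458.8 * 178.8 * 40 = 17585337.6 g
Step 2 — FC (tonnes) = 17585337.6 / 1,000,000 ≈ 17.585 tonnes (5 s.f.)

17.585 tonnes


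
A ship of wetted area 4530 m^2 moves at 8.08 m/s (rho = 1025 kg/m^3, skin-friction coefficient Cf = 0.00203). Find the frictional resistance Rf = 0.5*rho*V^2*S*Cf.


Formula: Rf = 0.5 * rho * V^2 * S * Cf
Step 1 — V^2 = 8.08^2 = 65.2864
Step 2 — 0.5 * rho * V^2 = 0.5 * 1025 * 65.2864 = 33459.28
Step 3 — Rf = 33459.28 * 4530 * 0.00203 ≈ 307690 N (5 s.f.)

307690 N


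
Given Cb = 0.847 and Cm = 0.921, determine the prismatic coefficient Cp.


Formula: Cp = Cb / Cm
Substituting: Cp = 0.847 / 0.921
Result: Cp ≈ 0.91965 (5 s.f.)

0.91965


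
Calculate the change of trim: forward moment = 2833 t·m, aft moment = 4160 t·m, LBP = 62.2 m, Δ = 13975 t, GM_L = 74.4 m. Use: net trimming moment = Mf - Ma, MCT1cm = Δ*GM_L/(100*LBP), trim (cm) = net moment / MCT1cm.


Formula: net trimming moment = Mf - Ma; MCT1cm = Δ*GM_L/(100*LBP); trim = net moment / MCT1cm
Step 1 — net trimming moment = 2833 - 4160 = -1327 t·m
Step 2 — MCT1cm = 13975 * 74.4 / (100 * 62.2) = 167.1608 t·m/cm
Step 3 — trim = -1327 / 167.1608 ≈ -7.9385 cm (5 s.f.)

-7.9385 cm


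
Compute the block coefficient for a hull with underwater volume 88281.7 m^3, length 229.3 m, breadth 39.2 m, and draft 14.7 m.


Formula: Cb = V / (L * B * T)
Step 1 — L * B * T = 229.3 * 39.2 * 14.7 = 132131.832 m^3
Step 2 — Cb = 88281.7 / 132131.832 ≈ 0.66813 (5 s.f.)

0.66813


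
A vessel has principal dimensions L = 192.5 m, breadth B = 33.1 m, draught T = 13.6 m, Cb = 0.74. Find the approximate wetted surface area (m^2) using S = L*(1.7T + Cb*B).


Formula: S = 1.7*L*T + V/T with V = Cb*L*B*T, i.e. S = L * (1.7*T + Cb*B)
Step 1 — 1.7*T = 1.7 * 13.6 = 23.12 m
Step 2 — Cb*B = 0.74 * 33.1 = 24.494 m
Step 3 — 1.7*T + Cb*B = 23.12 + 24.494 = 47.614 m
Step 4 — S = 192.5 * 47.614 ≈ 9165.7 m^2 (5 s.f.)

9165.7 m^2


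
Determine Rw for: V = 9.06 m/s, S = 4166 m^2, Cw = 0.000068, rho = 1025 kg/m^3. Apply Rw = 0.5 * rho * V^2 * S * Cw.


Formula: Rw = 0.5 * rho * V^2 * S * Cw
Step 1 — V^2 = 9.06^2 = 82.0836
Step 2 — 0.5 * rho * V^2 = 0.5 * 1025 * 82.0836 = 42067.845
Step 3 — Rw = 42067.845 * 4166 * 0.000068 ≈ 11917 N (5 s.f.)

11917 N


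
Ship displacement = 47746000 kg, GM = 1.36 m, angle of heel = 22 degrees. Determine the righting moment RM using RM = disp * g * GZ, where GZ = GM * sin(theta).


Formula: GZ = GM * sin(theta); RM = disp * g * GZ
Step 1 — GZ = 1.36 * sin(22°) = 1.36 * 0.374607 = 0.509466 m
Step 2 — RM = 47746000 * 9.81 * 0.509466 ≈ 238630000 N·m (5 s.f.)

238630000 N·m


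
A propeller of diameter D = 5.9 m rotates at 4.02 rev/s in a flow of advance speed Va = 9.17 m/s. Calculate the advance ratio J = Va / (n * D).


Formula: J = Va / (n * D)
Step 1 — n * D = 4.02 * 5.9 = 23.718
Step 2 — J = 9.17 / 23.718 ≈ 0.38663 (5 s.f.)

0.38663


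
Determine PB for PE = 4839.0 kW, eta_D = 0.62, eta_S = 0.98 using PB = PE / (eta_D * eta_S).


Formula: PB = PE / (eta_D * eta_S)
Step 1 — combined efficiency = eta_D * eta_S = 0.62 * 0.98 = 0.6076
Step 2 — PB = 4839.0 / 0.6076 ≈ 7964.1 kW (5 s.f.)

7964.1 kW


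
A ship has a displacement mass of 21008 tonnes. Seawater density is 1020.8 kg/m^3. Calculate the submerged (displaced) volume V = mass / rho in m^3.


Formula: V = mass / rho
Step 1 — convert tonnes to kg: 21008 t * 1000 = 21008000 kg
Step 2 — V = 21008000 / 1020.8 ≈ 20580 m^3 (5 s.f.)

20580 m^3


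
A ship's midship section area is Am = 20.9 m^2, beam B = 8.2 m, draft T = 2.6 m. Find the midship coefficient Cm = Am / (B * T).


Formula: Cm = Am / (B * T)
Step 1 — B * T = 8.2 * 2.6 = 21.32 m^2
Step 2 — Cm = 20.9 / 21.32 ≈ 0.98030 (5 s.f.)

0.98030


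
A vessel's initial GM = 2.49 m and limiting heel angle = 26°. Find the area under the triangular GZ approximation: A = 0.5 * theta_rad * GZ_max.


Formula: GZ_max = GM * sin(theta); Area = 0.5 * theta_rad * GZ_max
Step 1 — GZ_max = 2.49 * sin(26°) = 2.49 * 0.438371 = 1.091544 m
Step 2 — theta_rad = 26 * pi/180 = 0.453786 rad
Step 3 — Area = 0.5 * 0.453786 * 1.091544 ≈ 0.24766 m·rad (5 s.f.)

0.24766 m·rad


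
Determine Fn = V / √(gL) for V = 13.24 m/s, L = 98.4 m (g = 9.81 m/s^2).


Formula: Fn = V / sqrt(g * L)
Step 1 — g * L = 9.81 * 98.4 = 965.304
Step 2 — sqrt(g * L) = sqrt(965.304) = 31.069342
Step 3 — Fn = 13.24 / 31.069342 ≈ 0.42614 (5 s.f.)

0.42614


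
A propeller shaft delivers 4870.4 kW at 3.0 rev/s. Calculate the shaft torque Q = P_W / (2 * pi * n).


Formula: Q = P_W / (2 * pi * n)
Step 1 — P_W = 4870.4 kW * 1000 = 4870400.0 W
Step 2 — 2 * pi * n = 2 * pi * 3.0 = 18.849556
Step 3 — Q = 4870400.0 / 18.849556 ≈ 258380 N·m (5 s.f.)

258380 N·m


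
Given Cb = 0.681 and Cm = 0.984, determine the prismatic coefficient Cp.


Formula: Cp = Cb / Cm
Substituting: Cp = 0.681 / 0.984
Result: Cp ≈ 0.69207 (5 s.f.)

0.69207


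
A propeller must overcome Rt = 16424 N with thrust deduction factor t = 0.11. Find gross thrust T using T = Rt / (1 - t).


Formula: T = Rt / (1 - t)
Step 1 — (1 - t) = 1 - 0.11 = 0.89
Step 2 — T = 16424 / 0.89 ≈ 18454 N (5 s.f.)

18454 N


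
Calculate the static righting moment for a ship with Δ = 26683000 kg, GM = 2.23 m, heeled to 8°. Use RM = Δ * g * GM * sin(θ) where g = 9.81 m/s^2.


Formula: GZ = GM * sin(theta); RM = disp * g * GZ
Step 1 — GZ = 2.23 * sin(8°) = 2.23 * 0.139173 = 0.310356 m
Step 2 — RM = 26683000 * 9.81 * 0.310356 ≈ 81239000 N·m (5 s.f.)

81239000 N·m


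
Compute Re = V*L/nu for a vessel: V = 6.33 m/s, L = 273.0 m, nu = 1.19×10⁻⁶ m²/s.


Formula: Re = V * L / nu
Step 1 — V * L = 6.33 * 273.0 = 1728.09 m^2/s
Step 2 — Re = 1728.09 / 1.19e-6 = 1.45e+09

1.45e+09


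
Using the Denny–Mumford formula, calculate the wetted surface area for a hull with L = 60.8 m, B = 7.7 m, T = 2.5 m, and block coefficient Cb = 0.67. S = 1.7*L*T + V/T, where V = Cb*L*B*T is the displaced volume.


Formula: S = 1.7*L*T + V/T with V = Cb*L*B*T, i.e. S = L * (1.7*T + Cb*B)
Step 1 — 1.7*T = 1.7 * 2.5 = 4.25 m
Step 2 — Cb*B = 0.67 * 7.7 = 5.159 m
Step 3 — 1.7*T + Cb*B = 4.25 + 5.159 = 9.409 m
Step 4 — S = 60.8 * 9.409 ≈ 572.07 m^2 (5 s.f.)

572.07 m^2


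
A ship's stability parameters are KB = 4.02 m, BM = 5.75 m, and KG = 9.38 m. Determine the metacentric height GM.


Formula: GM = KB + BM - KG
Step 1 — KM = KB + BM = 4.02 + 5.75 = 9.77 m
Step 2 — GM = KM - KG = 9.77 - 9.38 = 0.39 m

0.39 m


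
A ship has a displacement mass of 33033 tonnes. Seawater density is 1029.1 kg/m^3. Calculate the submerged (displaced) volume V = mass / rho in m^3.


Formula: V = mass / rho
Step 1 — convert tonnes to kg: 33033 t * 1000 = 33033000 kg
Step 2 — V = 33033000 / 1029.1 ≈ 32099 m^3 (5 s.f.)

32099 m^3


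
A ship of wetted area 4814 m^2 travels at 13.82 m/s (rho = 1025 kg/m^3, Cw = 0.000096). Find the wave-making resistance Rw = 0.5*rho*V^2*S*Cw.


Formula: Rw = 0.5 * rho * V^2 * S * Cw
Step 1 — V^2 = 13.82^2 = 190.9924
Step 2 — 0.5 * rho * V^2 = 0.5 * 1025 * 190.9924 = 97883.605
Step 3 — Rw = 97883.605 * 4814 * 0.000096 ≈ 45236 N (5 s.f.)

45236 N


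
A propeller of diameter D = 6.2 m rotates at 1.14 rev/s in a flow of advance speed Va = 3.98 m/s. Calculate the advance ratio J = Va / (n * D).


Formula: J = Va / (n * D)
Step 1 — n * D = 1.14 * 6.2 = 7.068
Step 2 — J = 3.98 / 7.068 ≈ 0.56310 (5 s.f.)

0.56310


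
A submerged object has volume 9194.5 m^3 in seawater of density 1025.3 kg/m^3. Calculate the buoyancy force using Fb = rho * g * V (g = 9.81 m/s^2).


Formula: Fb = rho * g * V
Substituting: Fb = 1025.3 * 9.81 * 9194.5
Intermediate: 1025.3 * 9.81 = 10058.193
Result: Fb = 10058.193 * 9194.5 ≈ 92480000 N (5 s.f.)

92480000 N


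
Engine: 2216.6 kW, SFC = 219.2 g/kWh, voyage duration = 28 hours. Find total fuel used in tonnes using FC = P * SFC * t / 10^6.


Formula: FC (tonnes) = P * SFC * t / 1,000,000
Step 1 — P * SFC * t = 2216.6 * 219.2 * 28 = 13604604.16 g
Step 2 — FC (tonnes) = 13604604.16 / 1,000,000 ≈ 13.605 tonnes (5 s.f.)

13.605 tonnes


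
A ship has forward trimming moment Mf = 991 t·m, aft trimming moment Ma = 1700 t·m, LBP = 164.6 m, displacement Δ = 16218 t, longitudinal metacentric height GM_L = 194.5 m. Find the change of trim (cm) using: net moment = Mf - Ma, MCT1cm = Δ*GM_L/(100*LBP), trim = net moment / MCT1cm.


Formula: net trimming moment = Mf - Ma; MCT1cm = Δ*GM_L/(100*LBP); trim = net moment / MCT1cm
Step 1 — net trimming moment = 991 - 1700 = -709 t·m
Step 2 — MCT1cm = 16218 * 194.5 / (100 * 164.6) = 191.6404 t·m/cm
Step 3 — trim = -709 / 191.6404 ≈ -3.6996 cm (5 s.f.)

-3.6996 cm


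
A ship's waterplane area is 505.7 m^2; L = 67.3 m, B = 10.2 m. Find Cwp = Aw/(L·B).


Formula: Cwp = Aw / (L * B)
Step 1 — L * B = 67.3 * 10.2 = 686.46 m^2
Step 2 — Cwp = 505.7 / 686.46 ≈ 0.73668 (5 s.f.)

0.73668


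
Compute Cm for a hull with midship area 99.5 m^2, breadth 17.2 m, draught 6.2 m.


Formula: Cm = Am / (B * T)
Step 1 — B * T = 17.2 * 6.2 = 106.64 m^2
Step 2 — Cm = 99.5 / 106.64 ≈ 0.93305 (5 s.f.)

0.93305


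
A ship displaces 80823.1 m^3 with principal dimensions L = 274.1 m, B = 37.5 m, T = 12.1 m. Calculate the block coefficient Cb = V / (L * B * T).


Formula: Cb = V / (L * B * T)
Step 1 — L * B * T = 274.1 * 37.5 * 12.1 = 124372.875 m^3
Step 2 — Cb = 80823.1 / 124372.875 ≈ 0.64985 (5 s.f.)

0.64985


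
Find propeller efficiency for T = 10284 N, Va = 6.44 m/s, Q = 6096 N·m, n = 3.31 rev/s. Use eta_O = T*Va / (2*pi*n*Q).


Formula: eta = T * Va / (2 * pi * n * Q)
Step 1 — numerator = T * Va = 10284 * 6.44 = 66228.96
Step 2 — 2 * pi * n = 2 * pi * 3.31 = 20.797343
Step 3 — denominator = 20.797343 * 6096 = 126780.6
Step 4 — eta = 66228.96 / 126780.6 ≈ 0.52239 (5 s.f.)

0.52239


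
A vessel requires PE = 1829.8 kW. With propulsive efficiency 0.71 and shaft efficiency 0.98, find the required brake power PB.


Formula: PB = PE / (eta_D * eta_S)
Step 1 — combined efficiency = eta_D * eta_S = 0.71 * 0.98 = 0.6958
Step 2 — PB = 1829.8 / 0.6958 ≈ 2629.8 kW (5 s.f.)

2629.8 kW


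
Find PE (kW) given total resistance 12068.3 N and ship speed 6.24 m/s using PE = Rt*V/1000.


Formula: PE = Rt * V / 1000 (kW)
Step 1 — PE (W) = 12068.3 * 6.24 = 75306.192 W
Step 2 — PE (kW) = 75306.192 / 1000 ≈ 75.306 kW (5 s.f.)

75.306 kW


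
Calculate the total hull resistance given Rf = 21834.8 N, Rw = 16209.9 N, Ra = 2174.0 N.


Formula: Rt = Rf + Rw + Ra
Substituting: Rt = 21834.8 + 16209.9 + 2174.0
Result: Rt = 40218.7 N

40218.7 N


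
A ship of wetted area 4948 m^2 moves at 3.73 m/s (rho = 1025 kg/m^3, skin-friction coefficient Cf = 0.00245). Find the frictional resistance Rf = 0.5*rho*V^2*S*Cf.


Formula: Rf = 0.5 * rho * V^2 * S * Cf
Step 1 — V^2 = 3.73^2 = 13.9129
Step 2 — 0.5 * rho * V^2 = 0.5 * 1025 * 13.9129 = 7130.36125
Step 3 — Rf = 7130.36125 * 4948 * 0.00245 ≈ 86439 N (5 s.f.)

86439 N


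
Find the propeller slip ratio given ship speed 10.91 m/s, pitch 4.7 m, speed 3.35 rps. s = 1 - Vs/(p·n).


Formula: s = 1 - Vs / (p * n)
Step 1 — p * n = 4.7 * 3.35 = 15.745
Step 2 — Vs / (p*n) = 10.91 / 15.745 = 0.692918 (6 d.p.)
Step 3 — s = 1 - 0.692918 = 0.307082

0.307082


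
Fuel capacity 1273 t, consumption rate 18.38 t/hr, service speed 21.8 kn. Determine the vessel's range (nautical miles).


Formula: endurance = fuel / rate; range = endurance * speed
Step 1 — endurance = 1273 / 18.38 = 69.2601 hours
Step 2 — range = 69.2601 * 21.8 ≈ 1509.9 nautical miles (5 s.f.)

1509.9 NM


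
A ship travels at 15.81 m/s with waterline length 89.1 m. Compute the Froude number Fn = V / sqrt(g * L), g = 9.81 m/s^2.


Formula: Fn = V / sqrt(g * L)
Step 1 — g * L = 9.81 * 89.1 = 874.071
Step 2 — sqrt(g * L) = sqrt(874.071) = 29.564692
Step 3 — Fn = 15.81 / 29.564692 ≈ 0.53476 (5 s.f.)

0.53476


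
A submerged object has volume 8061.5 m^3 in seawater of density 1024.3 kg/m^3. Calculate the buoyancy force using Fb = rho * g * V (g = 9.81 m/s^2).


Formula: Fb = rho * g * V
Substituting: Fb = 1024.3 * 9.81 * 8061.5
Intermediate: 1024.3 * 9.81 = 10048.383
Result: Fb = 10048.383 * 8061.5 ≈ 81005000 N (5 s.f.)

81005000 N


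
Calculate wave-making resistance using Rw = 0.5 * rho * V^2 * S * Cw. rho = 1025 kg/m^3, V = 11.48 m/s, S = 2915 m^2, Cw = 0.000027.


Formula: Rw = 0.5 * rho * V^2 * S * Cw
Step 1 — V^2 = 11.48^2 = 131.7904
Step 2 — 0.5 * rho * V^2 = 0.5 * 1025 * 131.7904 = 67542.58
Step 3 — Rw = 67542.58 * 2915 * 0.000027 ≈ 5315.9 N (5 s.f.)

5315.9 N


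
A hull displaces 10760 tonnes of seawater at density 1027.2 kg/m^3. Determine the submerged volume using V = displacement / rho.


Formula: V = mass / rho
Step 1 — convert tonnes to kg: 10760 t * 1000 = 10760000 kg
Step 2 — V = 10760000 / 1027.2 ≈ 10475 m^3 (5 s.f.)

10475 m^3


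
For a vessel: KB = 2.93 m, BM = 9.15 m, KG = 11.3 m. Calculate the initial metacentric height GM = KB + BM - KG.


Formula: GM = KB + BM - KG
Step 1 — KM = KB + BM = 2.93 + 9.15 = 12.08 m
Step 2 — GM = KM - KG = 12.08 - 11.3 = 0.78 m

0.78 m


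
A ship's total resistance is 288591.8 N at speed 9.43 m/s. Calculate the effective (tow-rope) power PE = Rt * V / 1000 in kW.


Formula: PE = Rt * V / 1000 (kW)
Step 1 — PE (W) = 288591.8 * 9.43 = 2721420.674 W
Step 2 — PE (kW) = 2721420.674 / 1000 ≈ 2721.4 kW (5 s.f.)

2721.4 kW


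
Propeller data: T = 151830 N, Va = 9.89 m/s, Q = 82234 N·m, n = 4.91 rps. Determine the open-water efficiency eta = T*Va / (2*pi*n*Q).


Formula: eta = T * Va / (2 * pi * n * Q)
Step 1 — numerator = T * Va = 151830 * 9.89 = 1501598.7
Step 2 — 2 * pi * n = 2 * pi * 4.91 = 30.85044
Step 3 — denominator = 30.85044 * 82234 = 2536955.08
Step 4 — eta = 1501598.7 / 2536955.08 ≈ 0.59189 (5 s.f.)

0.59189


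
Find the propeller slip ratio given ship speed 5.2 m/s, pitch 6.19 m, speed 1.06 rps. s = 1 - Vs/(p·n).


Formula: s = 1 - Vs / (p * n)
Step 1 — p * n = 6.19 * 1.06 = 6.5614
Step 2 — Vs / (p*n) = 5.2 / 6.5614 = 0.792514 (6 d.p.)
Step 3 — s = 1 - 0.792514 = 0.207486

0.207486


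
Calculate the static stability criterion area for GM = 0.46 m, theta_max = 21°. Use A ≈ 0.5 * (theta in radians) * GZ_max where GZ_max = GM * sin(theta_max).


Formula: GZ_max = GM * sin(theta); Area = 0.5 * theta_rad * GZ_max
Step 1 — GZ_max = 0.46 * sin(21°) = 0.46 * 0.358368 = 0.164849 m
Step 2 — theta_rad = 21 * pi/180 = 0.366519 rad
Step 3 — Area = 0.5 * 0.366519 * 0.164849 ≈ 0.030210 m·rad (5 s.f.)

0.030210 m·rad


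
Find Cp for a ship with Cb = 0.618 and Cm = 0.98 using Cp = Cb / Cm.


Formula: Cp = Cb / Cm
Substituting: Cp = 0.618 / 0.98
Result: Cp ≈ 0.63061 (5 s.f.)

0.63061


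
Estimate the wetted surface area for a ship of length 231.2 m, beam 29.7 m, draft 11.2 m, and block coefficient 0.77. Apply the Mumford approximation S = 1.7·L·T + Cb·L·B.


Formula: S = 1.7*L*T + V/T with V = Cb*L*B*T, i.e. S = L * (1.7*T + Cb*B)
Step 1 — 1.7*T = 1.7 * 11.2 = 19.04 m
Step 2 — Cb*B = 0.77 * 29.7 = 22.869 m
Step 3 — 1.7*T + Cb*B = 19.04 + 22.869 = 41.909 m
Step 4 — S = 231.2 * 41.909 ≈ 9689.4 m^2 (5 s.f.)

9689.4 m^2


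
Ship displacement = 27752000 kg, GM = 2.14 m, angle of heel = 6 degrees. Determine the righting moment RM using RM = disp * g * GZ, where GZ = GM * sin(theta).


Formula: GZ = GM * sin(theta); RM = disp * g * GZ
Step 1 — GZ = 2.14 * sin(6°) = 2.14 * 0.104528 = 0.22369 m
Step 2 — RM = 27752000 * 9.81 * 0.22369 ≈ 60899000 N·m (5 s.f.)

60899000 N·m


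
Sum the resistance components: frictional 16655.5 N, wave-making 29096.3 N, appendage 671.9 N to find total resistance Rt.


Formula: Rt = Rf + Rw + Ra
Substituting: Rt = 16655.5 + 29096.3 + 671.9
Result: Rt = 46423.7 N

46423.7 N


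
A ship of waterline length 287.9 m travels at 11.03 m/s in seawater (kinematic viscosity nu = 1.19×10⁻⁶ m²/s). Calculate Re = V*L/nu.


Formula: Re = V * L / nu
Step 1 — V * L = 11.03 * 287.9 = 3175.537 m^2/s
Step 2 — Re = 3175.537 / 1.19e-6 = 2.67e+09

2.67e+09


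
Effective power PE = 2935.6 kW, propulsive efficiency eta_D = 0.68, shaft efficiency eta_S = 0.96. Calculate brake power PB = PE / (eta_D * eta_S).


Formula: PB = PE / (eta_D * eta_S)
Step 1 — combined efficiency = eta_D * eta_S = 0.68 * 0.96 = 0.6528
Step 2 — PB = 2935.6 / 0.6528 ≈ 4496.9 kW (5 s.f.)

4496.9 kW


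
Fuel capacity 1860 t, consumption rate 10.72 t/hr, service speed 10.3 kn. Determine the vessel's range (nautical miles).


Formula: endurance = fuel / rate; range = endurance * speed
Step 1 — endurance = 1860 / 10.72 = 173.5075 hours
Step 2 — range = 173.5075 * 10.3 ≈ 1787.1 nautical miles (5 s.f.)

1787.1 NM


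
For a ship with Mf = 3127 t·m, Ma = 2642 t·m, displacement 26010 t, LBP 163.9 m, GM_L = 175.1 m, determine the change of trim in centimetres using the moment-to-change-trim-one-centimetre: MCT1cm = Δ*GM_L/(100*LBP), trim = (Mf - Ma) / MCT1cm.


Formula: net trimming moment = Mf - Ma; MCT1cm = Δ*GM_L/(100*LBP); trim = net moment / MCT1cm
Step 1 — net trimming moment = 3127 - 2642 = 485 t·m
Step 2 — MCT1cm = 26010 * 175.1 / (100 * 163.9) = 277.8738 t·m/cm
Step 3 — trim = 485 / 277.8738 ≈ 1.7454 cm (5 s.f.)

1.7454 cm


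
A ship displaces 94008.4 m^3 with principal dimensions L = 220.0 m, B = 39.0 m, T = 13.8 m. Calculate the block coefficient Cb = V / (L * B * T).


Formula: Cb = V / (L * B * T)
Step 1 — L * B * T = 220.0 * 39.0 * 13.8 = 118404.0 m^3
Step 2 — Cb = 94008.4 / 118404.0 ≈ 0.79396 (5 s.f.)

0.79396


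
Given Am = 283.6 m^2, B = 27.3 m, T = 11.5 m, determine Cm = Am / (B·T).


Formula: Cm = Am / (B * T)
Step 1 — B * T = 27.3 * 11.5 = 313.95 m^2
Step 2 — Cm = 283.6 / 313.95 ≈ 0.90333 (5 s.f.)

0.90333


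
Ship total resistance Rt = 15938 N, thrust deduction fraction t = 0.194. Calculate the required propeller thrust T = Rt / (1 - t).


Formula: T = Rt / (1 - t)
Step 1 — (1 - t) = 1 - 0.194 = 0.806
Step 2 — T = 15938 / 0.806 ≈ 19774 N (5 s.f.)

19774 N


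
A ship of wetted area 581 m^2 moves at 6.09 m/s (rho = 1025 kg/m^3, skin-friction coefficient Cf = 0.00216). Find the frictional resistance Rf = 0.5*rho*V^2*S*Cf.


Formula: Rf = 0.5 * rho * V^2 * S * Cf
Step 1 — V^2 = 6.09^2 = 37.0881
Step 2 — 0.5 * rho * V^2 = 0.5 * 1025 * 37.0881 = 19007.65125
Step 3 — Rf = 19007.65125 * 581 * 0.00216 ≈ 23854 N (5 s.f.)

23854 N


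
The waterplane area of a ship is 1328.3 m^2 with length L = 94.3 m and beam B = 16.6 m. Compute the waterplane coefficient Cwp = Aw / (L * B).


Formula: Cwp = Aw / (L * B)
Step 1 — L * B = 94.3 * 16.6 = 1565.38 m^2
Step 2 — Cwp = 1328.3 / 1565.38 ≈ 0.84855 (5 s.f.)

0.84855


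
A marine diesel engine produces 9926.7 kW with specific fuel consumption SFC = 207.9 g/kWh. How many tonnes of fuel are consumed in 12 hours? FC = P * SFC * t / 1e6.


Formula: FC (tonnes) = P * SFC * t / 1,000,000
Step 1 — P * SFC * t = 9926.7 * 207.9 * 12 = 24765131.16 g
Step 2 — FC (tonnes) = 24765131.16 / 1,000,000 ≈ 24.765 tonnes (5 s.f.)

24.765 tonnes


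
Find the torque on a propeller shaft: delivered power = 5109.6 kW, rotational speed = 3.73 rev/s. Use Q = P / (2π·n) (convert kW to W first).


Formula: Q = P_W / (2 * pi * n)
Step 1 — P_W = 5109.6 kW * 1000 = 5109600.0 W
Step 2 — 2 * pi * n = 2 * pi * 3.73 = 23.436281
Step 3 — Q = 5109600.0 / 23.436281 ≈ 218020 N·m (5 s.f.)

218020 N·m


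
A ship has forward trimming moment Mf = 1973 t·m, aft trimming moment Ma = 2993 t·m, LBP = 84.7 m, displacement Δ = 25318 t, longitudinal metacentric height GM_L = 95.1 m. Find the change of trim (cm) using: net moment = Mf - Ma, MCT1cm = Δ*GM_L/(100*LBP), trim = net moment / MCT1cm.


Formula: net trimming moment = Mf - Ma; MCT1cm = Δ*GM_L/(100*LBP); trim = net moment / MCT1cm
Step 1 — net trimming moment = 1973 - 2993 = -1020 t·m
Step 2 — MCT1cm = 25318 * 95.1 / (100 * 84.7) = 284.267 t·m/cm
Step 3 — trim = -1020 / 284.267 ≈ -3.5882 cm (5 s.f.)

-3.5882 cm


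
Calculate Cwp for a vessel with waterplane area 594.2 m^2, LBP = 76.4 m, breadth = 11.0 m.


Formula: Cwp = Aw / (L * B)
Step 1 — L * B = 76.4 * 11.0 = 840.4 m^2
Step 2 — Cwp = 594.2 / 840.4 ≈ 0.70704 (5 s.f.)

0.70704


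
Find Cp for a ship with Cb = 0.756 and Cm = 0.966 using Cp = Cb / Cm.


Formula: Cp = Cb / Cm
Substituting: Cp = 0.756 / 0.966
Result: Cp ≈ 0.78261 (5 s.f.)

0.78261


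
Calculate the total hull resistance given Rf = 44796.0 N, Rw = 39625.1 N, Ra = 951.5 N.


Formula: Rt = Rf + Rw + Ra
Substituting: Rt = 44796.0 + 39625.1 + 951.5
Result: Rt = 85372.6 N

85372.6 N


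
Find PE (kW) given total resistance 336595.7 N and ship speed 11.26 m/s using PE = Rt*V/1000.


Formula: PE = Rt * V / 1000 (kW)
Step 1 — PE (W) = 336595.7 * 11.26 = 3790067.582 W
Step 2 — PE (kW) = 3790067.582 / 1000 ≈ 3790.1 kW (5 s.f.)

3790.1 kW


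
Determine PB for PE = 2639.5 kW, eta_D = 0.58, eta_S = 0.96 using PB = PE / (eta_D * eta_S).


Formula: PB = PE / (eta_D * eta_S)
Step 1 — combined efficiency = eta_D * eta_S = 0.58 * 0.96 = 0.5568
Step 2 — PB = 2639.5 / 0.5568 ≈ 4740.5 kW (5 s.f.)

4740.5 kW


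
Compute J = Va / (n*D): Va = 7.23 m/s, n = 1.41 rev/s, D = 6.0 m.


Formula: J = Va / (n * D)
Step 1 — n * D = 1.41 * 6.0 = 8.46
Step 2 — J = 7.23 / 8.46 ≈ 0.85461 (5 s.f.)

0.85461


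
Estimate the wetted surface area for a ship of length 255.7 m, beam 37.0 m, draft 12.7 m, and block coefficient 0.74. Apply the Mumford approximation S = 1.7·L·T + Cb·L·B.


Formula: S = 1.7*L*T + V/T with V = Cb*L*B*T, i.e. S = L * (1.7*T + Cb*B)
Step 1 — 1.7*T = 1.7 * 12.7 = 21.59 m
Step 2 — Cb*B = 0.74 * 37.0 = 27.38 m
Step 3 — 1.7*T + Cb*B = 21.59 + 27.38 = 48.97 m
Step 4 — S = 255.7 * 48.97 ≈ 12522 m^2 (5 s.f.)

12522 m^2


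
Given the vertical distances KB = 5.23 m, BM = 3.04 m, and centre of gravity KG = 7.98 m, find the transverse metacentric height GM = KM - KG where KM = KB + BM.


Formula: GM = KB + BM - KG
Step 1 — KM = KB + BM = 5.23 + 3.04 = 8.27 m
Step 2 — GM = KM - KG = 8.27 - 7.98 = 0.29 m

0.29 m


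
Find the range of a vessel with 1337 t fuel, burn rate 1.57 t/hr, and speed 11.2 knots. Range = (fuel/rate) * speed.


Formula: endurance = fuel / rate; range = endurance * speed
Step 1 — endurance = 1337 / 1.57 = 851.5924 hours
Step 2 — range = 851.5924 * 11.2 ≈ 9537.8 nautical miles (5 s.f.)

9537.8 NM


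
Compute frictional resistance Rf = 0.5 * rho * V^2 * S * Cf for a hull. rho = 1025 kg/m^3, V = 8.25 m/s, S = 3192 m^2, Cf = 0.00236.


Formula: Rf = 0.5 * rho * V^2 * S * Cf
Step 1 — V^2 = 8.25^2 = 68.0625
Step 2 — 0.5 * rho * V^2 = 0.5 * 1025 * 68.0625 = 34882.03125
Step 3 — Rf = 34882.03125 * 3192 * 0.00236 ≈ 262770 N (5 s.f.)

262770 N


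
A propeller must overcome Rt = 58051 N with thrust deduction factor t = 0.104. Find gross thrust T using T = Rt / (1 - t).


Formula: T = Rt / (1 - t)
Step 1 — (1 - t) = 1 - 0.104 = 0.896
Step 2 — T = 58051 / 0.896 ≈ 64789 N (5 s.f.)

64789 N


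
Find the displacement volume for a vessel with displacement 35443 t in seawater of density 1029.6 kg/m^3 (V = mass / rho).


Formula: V = mass / rho
Step 1 — convert tonnes to kg: 35443 t * 1000 = 35443000 kg
Step 2 — V = 35443000 / 1029.6 ≈ 34424 m^3 (5 s.f.)

34424 m^3


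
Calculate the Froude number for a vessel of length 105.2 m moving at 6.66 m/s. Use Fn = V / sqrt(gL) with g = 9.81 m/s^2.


Formula: Fn = V / sqrt(g * L)
Step 1 — g * L = 9.81 * 105.2 = 1032.012
Step 2 — sqrt(g * L) = sqrt(1032.012) = 32.124944
Step 3 — Fn = 6.66 / 32.124944 ≈ 0.20732 (5 s.f.)

0.20732


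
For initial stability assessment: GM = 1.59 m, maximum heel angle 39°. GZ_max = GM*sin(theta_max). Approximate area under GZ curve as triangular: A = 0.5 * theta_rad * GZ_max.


Formula: GZ_max = GM * sin(theta); Area = 0.5 * theta_rad * GZ_max
Step 1 — GZ_max = 1.59 * sin(39°) = 1.59 * 0.62932 = 1.000619 m
Step 2 — theta_rad = 39 * pi/180 = 0.680678 rad
Step 3 — Area = 0.5 * 0.680678 * 1.000619 ≈ 0.34055 m·rad (5 s.f.)

0.34055 m·rad


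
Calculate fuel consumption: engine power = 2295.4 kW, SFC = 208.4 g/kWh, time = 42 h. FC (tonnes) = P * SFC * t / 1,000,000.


Formula: FC (tonnes) = P * SFC * t / 1,000,000
Step 1 — P * SFC * t = 2295.4 * 208.4 * 42 = 20091177.12 g
Step 2 — FC (tonnes) = 20091177.12 / 1,000,000 ≈ 20.091 tonnes (5 s.f.)

20.091 tonnes


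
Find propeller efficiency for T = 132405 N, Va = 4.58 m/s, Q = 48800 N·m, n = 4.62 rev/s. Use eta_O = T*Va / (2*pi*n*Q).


Formula: eta = T * Va / (2 * pi * n * Q)
Step 1 — numerator = T * Va = 132405 * 4.58 = 606414.9
Step 2 — 2 * pi * n = 2 * pi * 4.62 = 29.028316
Step 3 — denominator = 29.028316 * 48800 = 1416581.82
Step 4 — eta = 606414.9 / 1416581.82 ≈ 0.42808 (5 s.f.)

0.42808


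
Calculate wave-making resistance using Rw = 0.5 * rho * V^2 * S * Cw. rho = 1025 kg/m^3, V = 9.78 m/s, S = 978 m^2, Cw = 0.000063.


Formula: Rw = 0.5 * rho * V^2 * S * Cw
Step 1 — V^2 = 9.78^2 = 95.6484
Step 2 — 0.5 * rho * V^2 = 0.5 * 1025 * 95.6484 = 49019.805
Step 3 — Rw = 49019.805 * 978 * 0.000063 ≈ 3020.3 N (5 s.f.)

3020.3 N


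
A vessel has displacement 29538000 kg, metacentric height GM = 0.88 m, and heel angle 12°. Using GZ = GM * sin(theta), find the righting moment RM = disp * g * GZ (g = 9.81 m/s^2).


Formula: GZ = GM * sin(theta); RM = disp * g * GZ
Step 1 — GZ = 0.88 * sin(12°) = 0.88 * 0.207912 = 0.182963 m
Step 2 — RM = 29538000 * 9.81 * 0.182963 ≈ 53017000 N·m (5 s.f.)

53017000 N·m
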